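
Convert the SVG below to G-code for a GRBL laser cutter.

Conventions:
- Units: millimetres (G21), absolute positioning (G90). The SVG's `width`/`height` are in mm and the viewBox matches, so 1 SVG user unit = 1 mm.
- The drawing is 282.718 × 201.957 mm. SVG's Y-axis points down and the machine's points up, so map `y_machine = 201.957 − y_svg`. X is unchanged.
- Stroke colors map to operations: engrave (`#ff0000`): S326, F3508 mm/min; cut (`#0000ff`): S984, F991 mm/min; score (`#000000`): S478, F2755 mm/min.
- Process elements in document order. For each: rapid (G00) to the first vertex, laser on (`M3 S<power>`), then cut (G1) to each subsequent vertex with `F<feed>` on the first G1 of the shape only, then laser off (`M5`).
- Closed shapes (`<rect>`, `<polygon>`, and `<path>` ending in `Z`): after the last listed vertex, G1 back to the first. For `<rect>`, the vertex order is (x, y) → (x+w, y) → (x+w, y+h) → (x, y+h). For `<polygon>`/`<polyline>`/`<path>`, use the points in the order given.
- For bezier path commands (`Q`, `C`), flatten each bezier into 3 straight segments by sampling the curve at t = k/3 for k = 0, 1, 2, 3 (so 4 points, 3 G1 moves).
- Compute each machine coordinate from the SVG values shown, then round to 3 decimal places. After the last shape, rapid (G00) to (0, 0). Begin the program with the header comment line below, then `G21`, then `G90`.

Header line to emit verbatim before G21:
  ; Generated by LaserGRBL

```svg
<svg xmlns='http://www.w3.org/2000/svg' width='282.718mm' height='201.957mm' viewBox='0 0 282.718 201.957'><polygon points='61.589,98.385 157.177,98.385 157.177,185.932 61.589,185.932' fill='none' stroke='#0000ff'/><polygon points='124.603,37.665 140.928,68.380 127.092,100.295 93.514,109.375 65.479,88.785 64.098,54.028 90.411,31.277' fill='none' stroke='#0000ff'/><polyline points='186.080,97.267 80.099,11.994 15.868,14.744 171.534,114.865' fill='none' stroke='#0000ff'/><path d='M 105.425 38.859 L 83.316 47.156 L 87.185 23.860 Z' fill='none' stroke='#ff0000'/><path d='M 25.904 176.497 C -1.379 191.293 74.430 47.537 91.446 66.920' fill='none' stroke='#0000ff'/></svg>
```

Since the viewBox matches the mm dimensions, user units are millimetres directly. The only transform is the Y-flip y_m = 201.957 − y_svg.

Shape 1 is a rectangle drawn with `<polygon>`. Its stroke #0000ff means cut at S984, F991. After flipping Y the toolpath is (61.589,103.572) → (157.177,103.572) → (157.177,16.025) → (61.589,16.025) → (61.589,103.572), returning to the start.

Shape 2 is a regular polygon drawn with `<polygon>`. Its stroke #0000ff means cut at S984, F991. After flipping Y the toolpath is (124.603,164.292) → (140.928,133.577) → (127.092,101.662) → (93.514,92.582) → (65.479,113.172) → (64.098,147.929) → (90.411,170.680) → (124.603,164.292), returning to the start.

Shape 3 is a open polyline drawn with `<polyline>`. Its stroke #0000ff means cut at S984, F991. After flipping Y the toolpath is (186.080,104.690) → (80.099,189.963) → (15.868,187.213) → (171.534,87.092).

Shape 4 is a regular polygon drawn with `<path>`. Its stroke #ff0000 means engrave at S326, F3508. After flipping Y the toolpath is (105.425,163.098) → (83.316,154.801) → (87.185,178.097) → (105.425,163.098), returning to the start.

Shape 5 is a cubic bezier drawn with `<path>`. Its stroke #0000ff means cut at S984, F991. After flipping Y the toolpath is (25.904,25.460) → (26.989,51.600) → (60.828,111.955) → (91.446,135.037).

; Generated by LaserGRBL
G21
G90
G00 X61.589 Y103.572
M3 S984
G1 X157.177 Y103.572 F991
G1 X157.177 Y16.025
G1 X61.589 Y16.025
G1 X61.589 Y103.572
M5
G00 X124.603 Y164.292
M3 S984
G1 X140.928 Y133.577 F991
G1 X127.092 Y101.662
G1 X93.514 Y92.582
G1 X65.479 Y113.172
G1 X64.098 Y147.929
G1 X90.411 Y170.680
G1 X124.603 Y164.292
M5
G00 X186.080 Y104.690
M3 S984
G1 X80.099 Y189.963 F991
G1 X15.868 Y187.213
G1 X171.534 Y87.092
M5
G00 X105.425 Y163.098
M3 S326
G1 X83.316 Y154.801 F3508
G1 X87.185 Y178.097
G1 X105.425 Y163.098
M5
G00 X25.904 Y25.460
M3 S984
G1 X26.989 Y51.600 F991
G1 X60.828 Y111.955
G1 X91.446 Y135.037
M5
G00 X0.000 Y0.000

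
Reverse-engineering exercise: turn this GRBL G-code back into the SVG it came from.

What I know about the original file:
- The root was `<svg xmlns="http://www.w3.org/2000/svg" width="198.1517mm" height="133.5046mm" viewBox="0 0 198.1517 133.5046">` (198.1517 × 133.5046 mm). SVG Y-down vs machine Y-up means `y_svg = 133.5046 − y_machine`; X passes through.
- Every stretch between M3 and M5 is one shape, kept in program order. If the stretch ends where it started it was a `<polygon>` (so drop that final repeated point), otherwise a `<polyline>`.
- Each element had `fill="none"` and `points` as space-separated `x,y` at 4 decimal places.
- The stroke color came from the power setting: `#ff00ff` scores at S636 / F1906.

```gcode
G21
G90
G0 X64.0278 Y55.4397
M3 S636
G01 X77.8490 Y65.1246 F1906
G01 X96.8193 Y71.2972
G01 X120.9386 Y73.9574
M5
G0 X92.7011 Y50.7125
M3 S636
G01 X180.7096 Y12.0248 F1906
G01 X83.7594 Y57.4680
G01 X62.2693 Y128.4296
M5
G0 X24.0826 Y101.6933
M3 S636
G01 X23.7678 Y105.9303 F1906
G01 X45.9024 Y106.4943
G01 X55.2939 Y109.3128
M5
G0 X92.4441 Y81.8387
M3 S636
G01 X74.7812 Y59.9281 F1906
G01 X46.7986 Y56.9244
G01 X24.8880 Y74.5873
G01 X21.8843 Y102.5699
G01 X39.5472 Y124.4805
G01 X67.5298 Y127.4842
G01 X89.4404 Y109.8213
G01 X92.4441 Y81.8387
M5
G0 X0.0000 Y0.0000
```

Each laser-on run becomes one SVG element. Flip Y back into SVG space with y_svg = 133.5046 − y_machine. Every run uses S636, so all elements get stroke `#ff00ff` (score).

Run 1: The run is open, so emit a `<polyline>` with points (Y-flipped): 64.0278,78.0649 77.8490,68.3800 96.8193,62.2074 120.9386,59.5472.

Run 2: The run is open, so emit a `<polyline>` with points (Y-flipped): 92.7011,82.7921 180.7096,121.4798 83.7594,76.0366 62.2693,5.0750.

Run 3: The run is open, so emit a `<polyline>` with points (Y-flipped): 24.0826,31.8113 23.7678,27.5743 45.9024,27.0103 55.2939,24.1918.

Run 4: The run returns to its start, so emit a `<polygon>` with points (Y-flipped): 92.4441,51.6659 74.7812,73.5765 46.7986,76.5802 24.8880,58.9173 21.8843,30.9347 39.5472,9.0241 67.5298,6.0204 89.4404,23.6833.

<svg xmlns="http://www.w3.org/2000/svg" width="198.1517mm" height="133.5046mm" viewBox="0 0 198.1517 133.5046">
  <polyline points="64.0278,78.0649 77.8490,68.3800 96.8193,62.2074 120.9386,59.5472" fill="none" stroke="#ff00ff"/>
  <polyline points="92.7011,82.7921 180.7096,121.4798 83.7594,76.0366 62.2693,5.0750" fill="none" stroke="#ff00ff"/>
  <polyline points="24.0826,31.8113 23.7678,27.5743 45.9024,27.0103 55.2939,24.1918" fill="none" stroke="#ff00ff"/>
  <polygon points="92.4441,51.6659 74.7812,73.5765 46.7986,76.5802 24.8880,58.9173 21.8843,30.9347 39.5472,9.0241 67.5298,6.0204 89.4404,23.6833" fill="none" stroke="#ff00ff"/>
</svg>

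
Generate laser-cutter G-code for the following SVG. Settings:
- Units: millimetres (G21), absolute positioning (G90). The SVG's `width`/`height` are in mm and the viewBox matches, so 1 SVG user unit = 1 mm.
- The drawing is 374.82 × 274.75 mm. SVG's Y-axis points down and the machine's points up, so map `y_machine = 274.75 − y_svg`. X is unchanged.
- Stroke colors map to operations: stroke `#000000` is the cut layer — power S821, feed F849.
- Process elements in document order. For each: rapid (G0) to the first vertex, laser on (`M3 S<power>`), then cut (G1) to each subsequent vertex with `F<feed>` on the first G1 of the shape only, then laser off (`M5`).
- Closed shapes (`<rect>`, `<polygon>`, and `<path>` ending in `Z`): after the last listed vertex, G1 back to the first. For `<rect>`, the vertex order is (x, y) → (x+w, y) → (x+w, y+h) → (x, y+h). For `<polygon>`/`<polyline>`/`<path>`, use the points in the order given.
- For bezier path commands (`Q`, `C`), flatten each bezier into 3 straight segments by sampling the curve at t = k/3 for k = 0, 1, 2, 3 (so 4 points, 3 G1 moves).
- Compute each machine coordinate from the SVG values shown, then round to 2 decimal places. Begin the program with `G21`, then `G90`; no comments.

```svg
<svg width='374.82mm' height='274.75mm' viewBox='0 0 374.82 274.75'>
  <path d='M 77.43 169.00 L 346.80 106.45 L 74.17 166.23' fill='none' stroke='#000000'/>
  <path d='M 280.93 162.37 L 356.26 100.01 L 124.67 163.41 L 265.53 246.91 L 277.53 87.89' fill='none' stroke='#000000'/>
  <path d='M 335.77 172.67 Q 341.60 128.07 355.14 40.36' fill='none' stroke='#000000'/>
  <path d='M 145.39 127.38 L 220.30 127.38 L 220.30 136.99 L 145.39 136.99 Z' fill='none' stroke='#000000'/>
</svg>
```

Since the viewBox matches the mm dimensions, user units are millimetres directly. The only transform is the Y-flip y_m = 274.75 − y_svg.

Shape 1 is a open polyline drawn with `<path>`. Its stroke #000000 means cut at S821, F849. After flipping Y the toolpath is (77.43,105.75) → (346.80,168.30) → (74.17,108.52).

Shape 2 is a open polyline drawn with `<path>`. Its stroke #000000 means cut at S821, F849. After flipping Y the toolpath is (280.93,112.38) → (356.26,174.74) → (124.67,111.34) → (265.53,27.84) → (277.53,186.86).

Shape 3 is a quadratic bezier drawn with `<path>`. Its stroke #000000 means cut at S821, F849. After flipping Y the toolpath is (335.77,102.08) → (340.51,136.60) → (346.97,180.71) → (355.14,234.39).

Shape 4 is a rectangle drawn with `<path>`. Its stroke #000000 means cut at S821, F849. After flipping Y the toolpath is (145.39,147.37) → (220.30,147.37) → (220.30,137.76) → (145.39,137.76) → (145.39,147.37), returning to the start.

G21
G90
G0 X77.43 Y105.75
M3 S821
G1 X346.80 Y168.30 F849
G1 X74.17 Y108.52
M5
G0 X280.93 Y112.38
M3 S821
G1 X356.26 Y174.74 F849
G1 X124.67 Y111.34
G1 X265.53 Y27.84
G1 X277.53 Y186.86
M5
G0 X335.77 Y102.08
M3 S821
G1 X340.51 Y136.60 F849
G1 X346.97 Y180.71
G1 X355.14 Y234.39
M5
G0 X145.39 Y147.37
M3 S821
G1 X220.30 Y147.37 F849
G1 X220.30 Y137.76
G1 X145.39 Y137.76
G1 X145.39 Y147.37
M5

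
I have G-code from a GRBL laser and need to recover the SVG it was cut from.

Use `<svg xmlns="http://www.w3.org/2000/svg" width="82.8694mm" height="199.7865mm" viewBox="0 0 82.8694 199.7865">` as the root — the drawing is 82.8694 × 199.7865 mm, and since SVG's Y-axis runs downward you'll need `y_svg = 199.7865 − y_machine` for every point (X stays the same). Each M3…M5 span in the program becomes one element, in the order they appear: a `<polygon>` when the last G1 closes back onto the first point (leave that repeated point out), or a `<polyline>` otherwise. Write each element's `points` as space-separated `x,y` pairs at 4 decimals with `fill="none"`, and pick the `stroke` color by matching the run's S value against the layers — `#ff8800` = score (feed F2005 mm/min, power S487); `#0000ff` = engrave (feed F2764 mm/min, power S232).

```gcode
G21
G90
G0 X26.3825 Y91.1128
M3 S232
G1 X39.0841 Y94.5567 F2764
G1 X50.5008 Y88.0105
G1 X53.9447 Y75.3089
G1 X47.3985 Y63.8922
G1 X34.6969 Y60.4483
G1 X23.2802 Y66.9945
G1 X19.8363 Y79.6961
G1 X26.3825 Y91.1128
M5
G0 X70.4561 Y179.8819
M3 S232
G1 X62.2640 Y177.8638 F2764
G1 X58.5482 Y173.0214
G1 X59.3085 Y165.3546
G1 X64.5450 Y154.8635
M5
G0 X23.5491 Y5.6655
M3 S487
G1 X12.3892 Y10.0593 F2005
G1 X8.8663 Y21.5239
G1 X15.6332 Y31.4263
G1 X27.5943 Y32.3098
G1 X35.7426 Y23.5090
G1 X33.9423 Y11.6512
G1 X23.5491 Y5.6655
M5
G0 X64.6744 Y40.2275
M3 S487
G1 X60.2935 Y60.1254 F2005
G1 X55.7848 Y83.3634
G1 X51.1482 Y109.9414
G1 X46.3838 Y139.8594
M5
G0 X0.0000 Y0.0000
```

<svg xmlns="http://www.w3.org/2000/svg" width="82.8694mm" height="199.7865mm" viewBox="0 0 82.8694 199.7865">
  <polygon points="26.3825,108.6737 39.0841,105.2298 50.5008,111.7760 53.9447,124.4776 47.3985,135.8943 34.6969,139.3382 23.2802,132.7920 19.8363,120.0904" fill="none" stroke="#0000ff"/>
  <polyline points="70.4561,19.9046 62.2640,21.9227 58.5482,26.7651 59.3085,34.4319 64.5450,44.9230" fill="none" stroke="#0000ff"/>
  <polygon points="23.5491,194.1210 12.3892,189.7272 8.8663,178.2626 15.6332,168.3602 27.5943,167.4767 35.7426,176.2775 33.9423,188.1353" fill="none" stroke="#ff8800"/>
  <polyline points="64.6744,159.5590 60.2935,139.6611 55.7848,116.4231 51.1482,89.8451 46.3838,59.9271" fill="none" stroke="#ff8800"/>
</svg>

y_svg = 199.7865 − y_m.

[1] S232→`#0000ff` (engrave); closed run; points: 26.3825,108.6737 39.0841,105.2298 50.5008,111.7760 53.9447,124.4776 47.3985,135.8943 34.6969,139.3382 23.2802,132.7920 19.8363,120.0904

[2] S232→`#0000ff` (engrave); open run; points: 70.4561,19.9046 62.2640,21.9227 58.5482,26.7651 59.3085,34.4319 64.5450,44.9230

[3] S487→`#ff8800` (score); closed run; points: 23.5491,194.1210 12.3892,189.7272 8.8663,178.2626 15.6332,168.3602 27.5943,167.4767 35.7426,176.2775 33.9423,188.1353

[4] S487→`#ff8800` (score); open run; points: 64.6744,159.5590 60.2935,139.6611 55.7848,116.4231 51.1482,89.8451 46.3838,59.9271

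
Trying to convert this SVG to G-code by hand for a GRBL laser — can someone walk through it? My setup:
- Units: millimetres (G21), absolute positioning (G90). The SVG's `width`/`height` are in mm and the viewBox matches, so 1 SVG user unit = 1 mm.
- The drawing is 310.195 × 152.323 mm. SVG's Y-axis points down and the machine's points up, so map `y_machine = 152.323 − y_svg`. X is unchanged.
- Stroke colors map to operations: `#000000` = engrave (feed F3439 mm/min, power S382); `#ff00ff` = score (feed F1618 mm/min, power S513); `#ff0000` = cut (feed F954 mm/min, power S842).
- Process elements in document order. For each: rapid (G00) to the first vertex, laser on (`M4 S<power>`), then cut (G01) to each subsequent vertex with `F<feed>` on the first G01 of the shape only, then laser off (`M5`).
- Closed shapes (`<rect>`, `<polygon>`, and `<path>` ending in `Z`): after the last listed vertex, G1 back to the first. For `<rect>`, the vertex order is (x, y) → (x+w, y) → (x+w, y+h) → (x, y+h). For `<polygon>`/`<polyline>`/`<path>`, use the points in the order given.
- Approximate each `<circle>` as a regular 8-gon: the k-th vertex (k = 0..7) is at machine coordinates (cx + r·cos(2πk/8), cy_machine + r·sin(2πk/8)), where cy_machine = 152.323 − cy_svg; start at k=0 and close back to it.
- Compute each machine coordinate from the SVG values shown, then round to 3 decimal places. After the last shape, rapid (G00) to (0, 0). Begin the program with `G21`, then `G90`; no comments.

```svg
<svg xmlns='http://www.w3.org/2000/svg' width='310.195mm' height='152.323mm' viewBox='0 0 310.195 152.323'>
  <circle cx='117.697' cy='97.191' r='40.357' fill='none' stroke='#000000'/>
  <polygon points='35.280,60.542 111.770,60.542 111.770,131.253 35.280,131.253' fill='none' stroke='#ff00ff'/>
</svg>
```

viewBox `0 0 310.195 152.323` with mm width/height → 1 unit = 1 mm. Flip: y_m = 152.323 − y_svg.

**Shape 1** — `<circle>` circle, stroke `#000000` → engrave (S382, F3439). Machine vertices: (158.054,55.132) → (146.234,83.669) → (117.697,95.489) → (89.160,83.669) → (77.340,55.132) → (89.160,26.595) → (117.697,14.775) → (146.234,26.595) → (158.054,55.132). Closed: final G1 returns to the first vertex.

**Shape 2** — `<polygon>` rectangle, stroke `#ff00ff` → score (S513, F1618). Machine vertices: (35.280,91.781) → (111.770,91.781) → (111.770,21.070) → (35.280,21.070) → (35.280,91.781). Closed: final G1 returns to the first vertex.

G21
G90
G00 X158.054 Y55.132
M4 S382
G01 X146.234 Y83.669 F3439
G01 X117.697 Y95.489
G01 X89.160 Y83.669
G01 X77.340 Y55.132
G01 X89.160 Y26.595
G01 X117.697 Y14.775
G01 X146.234 Y26.595
G01 X158.054 Y55.132
M5
G00 X35.280 Y91.781
M4 S513
G01 X111.770 Y91.781 F1618
G01 X111.770 Y21.070
G01 X35.280 Y21.070
G01 X35.280 Y91.781
M5
G00 X0.000 Y0.000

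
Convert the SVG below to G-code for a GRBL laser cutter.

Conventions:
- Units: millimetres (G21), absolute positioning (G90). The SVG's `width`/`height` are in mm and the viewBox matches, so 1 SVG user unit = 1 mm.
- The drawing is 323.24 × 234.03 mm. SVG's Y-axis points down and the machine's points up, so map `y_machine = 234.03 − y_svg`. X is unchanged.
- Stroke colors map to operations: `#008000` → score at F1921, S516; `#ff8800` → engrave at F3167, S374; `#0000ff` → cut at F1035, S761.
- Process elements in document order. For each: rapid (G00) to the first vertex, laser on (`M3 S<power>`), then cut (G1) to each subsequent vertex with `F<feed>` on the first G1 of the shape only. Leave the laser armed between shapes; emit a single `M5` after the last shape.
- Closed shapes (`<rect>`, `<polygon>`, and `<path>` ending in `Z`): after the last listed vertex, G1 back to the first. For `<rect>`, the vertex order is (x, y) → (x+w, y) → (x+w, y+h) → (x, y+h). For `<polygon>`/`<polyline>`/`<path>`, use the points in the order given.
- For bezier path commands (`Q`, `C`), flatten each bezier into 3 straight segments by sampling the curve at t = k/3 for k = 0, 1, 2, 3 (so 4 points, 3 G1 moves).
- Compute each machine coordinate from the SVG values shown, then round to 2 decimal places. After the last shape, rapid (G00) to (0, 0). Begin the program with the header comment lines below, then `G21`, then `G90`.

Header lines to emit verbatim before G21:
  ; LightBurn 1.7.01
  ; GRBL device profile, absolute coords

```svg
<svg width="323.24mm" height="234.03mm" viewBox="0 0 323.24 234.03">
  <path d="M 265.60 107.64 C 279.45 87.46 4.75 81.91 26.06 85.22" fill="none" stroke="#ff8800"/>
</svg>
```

viewBox `0 0 323.24 234.03` with mm width/height → 1 unit = 1 mm. Flip: y_m = 234.03 − y_svg.

**Shape 1** — `<path>` cubic bezier, stroke `#ff8800` → engrave (S374, F3167). Control points (SVG): P0=(265.60,107.64), P1=(279.45,87.46), P2=(4.75,81.91), P3=(26.06,85.22); sampled at t=k/3. Machine vertices: (265.60,126.39) → (204.92,141.91) → (81.77,148.95) → (26.06,148.81). Open path.

; LightBurn 1.7.01
; GRBL device profile, absolute coords
G21
G90
G00 X265.60 Y126.39
M3 S374
G1 X204.92 Y141.91 F3167
G1 X81.77 Y148.95
G1 X26.06 Y148.81
M5
G00 X0.00 Y0.00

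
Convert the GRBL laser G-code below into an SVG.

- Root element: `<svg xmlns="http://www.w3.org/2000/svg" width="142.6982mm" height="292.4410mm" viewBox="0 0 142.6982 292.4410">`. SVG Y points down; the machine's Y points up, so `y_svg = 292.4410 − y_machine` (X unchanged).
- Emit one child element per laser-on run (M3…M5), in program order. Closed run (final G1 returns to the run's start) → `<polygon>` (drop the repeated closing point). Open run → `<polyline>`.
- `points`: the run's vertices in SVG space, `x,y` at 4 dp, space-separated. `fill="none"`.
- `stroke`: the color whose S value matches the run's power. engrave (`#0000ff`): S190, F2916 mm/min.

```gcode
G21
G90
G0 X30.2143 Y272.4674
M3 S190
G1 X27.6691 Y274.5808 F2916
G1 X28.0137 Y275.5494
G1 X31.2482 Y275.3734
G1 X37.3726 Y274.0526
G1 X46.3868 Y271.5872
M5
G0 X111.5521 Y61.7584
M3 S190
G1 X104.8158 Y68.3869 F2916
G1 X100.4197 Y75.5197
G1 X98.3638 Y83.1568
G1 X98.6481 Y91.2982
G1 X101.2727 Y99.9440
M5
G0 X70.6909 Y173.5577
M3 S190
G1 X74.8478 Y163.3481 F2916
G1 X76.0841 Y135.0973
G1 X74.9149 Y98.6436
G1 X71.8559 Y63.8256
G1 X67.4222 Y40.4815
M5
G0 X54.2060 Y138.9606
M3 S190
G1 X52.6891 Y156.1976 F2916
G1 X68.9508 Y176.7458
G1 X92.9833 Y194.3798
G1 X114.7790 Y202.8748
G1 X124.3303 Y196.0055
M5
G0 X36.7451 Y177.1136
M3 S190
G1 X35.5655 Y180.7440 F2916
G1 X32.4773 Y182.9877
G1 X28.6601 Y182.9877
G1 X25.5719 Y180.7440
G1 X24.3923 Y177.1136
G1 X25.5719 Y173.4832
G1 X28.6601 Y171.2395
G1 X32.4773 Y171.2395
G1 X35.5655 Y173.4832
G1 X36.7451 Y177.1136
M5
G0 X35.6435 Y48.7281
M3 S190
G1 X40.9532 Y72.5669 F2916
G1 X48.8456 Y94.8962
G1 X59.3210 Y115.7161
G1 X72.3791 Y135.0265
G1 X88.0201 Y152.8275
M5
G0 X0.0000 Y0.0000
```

Machine Y-up, SVG Y-down with viewBox height 292.4410, so y_svg = 292.4410 − y_machine; X carries over. Every run uses S190, so all elements get stroke `#0000ff` (engrave).

Run 1: The run is open, so emit a `<polyline>` with points (Y-flipped): 30.2143,19.9736 27.6691,17.8602 28.0137,16.8916 31.2482,17.0676 37.3726,18.3884 46.3868,20.8538.

Run 2: The run is open, so emit a `<polyline>` with points (Y-flipped): 111.5521,230.6826 104.8158,224.0541 100.4197,216.9213 98.3638,209.2842 98.6481,201.1428 101.2727,192.4970.

Run 3: The run is open, so emit a `<polyline>` with points (Y-flipped): 70.6909,118.8833 74.8478,129.0929 76.0841,157.3437 74.9149,193.7974 71.8559,228.6154 67.4222,251.9595.

Run 4: The run is open, so emit a `<polyline>` with points (Y-flipped): 54.2060,153.4804 52.6891,136.2434 68.9508,115.6952 92.9833,98.0612 114.7790,89.5662 124.3303,96.4355.

Run 5: The run returns to its start, so emit a `<polygon>` with points (Y-flipped): 36.7451,115.3274 35.5655,111.6970 32.4773,109.4533 28.6601,109.4533 25.5719,111.6970 24.3923,115.3274 25.5719,118.9578 28.6601,121.2015 32.4773,121.2015 35.5655,118.9578.

Run 6: The run is open, so emit a `<polyline>` with points (Y-flipped): 35.6435,243.7129 40.9532,219.8741 48.8456,197.5448 59.3210,176.7249 72.3791,157.4145 88.0201,139.6135.

<svg xmlns="http://www.w3.org/2000/svg" width="142.6982mm" height="292.4410mm" viewBox="0 0 142.6982 292.4410">
  <polyline points="30.2143,19.9736 27.6691,17.8602 28.0137,16.8916 31.2482,17.0676 37.3726,18.3884 46.3868,20.8538" fill="none" stroke="#0000ff"/>
  <polyline points="111.5521,230.6826 104.8158,224.0541 100.4197,216.9213 98.3638,209.2842 98.6481,201.1428 101.2727,192.4970" fill="none" stroke="#0000ff"/>
  <polyline points="70.6909,118.8833 74.8478,129.0929 76.0841,157.3437 74.9149,193.7974 71.8559,228.6154 67.4222,251.9595" fill="none" stroke="#0000ff"/>
  <polyline points="54.2060,153.4804 52.6891,136.2434 68.9508,115.6952 92.9833,98.0612 114.7790,89.5662 124.3303,96.4355" fill="none" stroke="#0000ff"/>
  <polygon points="36.7451,115.3274 35.5655,111.6970 32.4773,109.4533 28.6601,109.4533 25.5719,111.6970 24.3923,115.3274 25.5719,118.9578 28.6601,121.2015 32.4773,121.2015 35.5655,118.9578" fill="none" stroke="#0000ff"/>
  <polyline points="35.6435,243.7129 40.9532,219.8741 48.8456,197.5448 59.3210,176.7249 72.3791,157.4145 88.0201,139.6135" fill="none" stroke="#0000ff"/>
</svg>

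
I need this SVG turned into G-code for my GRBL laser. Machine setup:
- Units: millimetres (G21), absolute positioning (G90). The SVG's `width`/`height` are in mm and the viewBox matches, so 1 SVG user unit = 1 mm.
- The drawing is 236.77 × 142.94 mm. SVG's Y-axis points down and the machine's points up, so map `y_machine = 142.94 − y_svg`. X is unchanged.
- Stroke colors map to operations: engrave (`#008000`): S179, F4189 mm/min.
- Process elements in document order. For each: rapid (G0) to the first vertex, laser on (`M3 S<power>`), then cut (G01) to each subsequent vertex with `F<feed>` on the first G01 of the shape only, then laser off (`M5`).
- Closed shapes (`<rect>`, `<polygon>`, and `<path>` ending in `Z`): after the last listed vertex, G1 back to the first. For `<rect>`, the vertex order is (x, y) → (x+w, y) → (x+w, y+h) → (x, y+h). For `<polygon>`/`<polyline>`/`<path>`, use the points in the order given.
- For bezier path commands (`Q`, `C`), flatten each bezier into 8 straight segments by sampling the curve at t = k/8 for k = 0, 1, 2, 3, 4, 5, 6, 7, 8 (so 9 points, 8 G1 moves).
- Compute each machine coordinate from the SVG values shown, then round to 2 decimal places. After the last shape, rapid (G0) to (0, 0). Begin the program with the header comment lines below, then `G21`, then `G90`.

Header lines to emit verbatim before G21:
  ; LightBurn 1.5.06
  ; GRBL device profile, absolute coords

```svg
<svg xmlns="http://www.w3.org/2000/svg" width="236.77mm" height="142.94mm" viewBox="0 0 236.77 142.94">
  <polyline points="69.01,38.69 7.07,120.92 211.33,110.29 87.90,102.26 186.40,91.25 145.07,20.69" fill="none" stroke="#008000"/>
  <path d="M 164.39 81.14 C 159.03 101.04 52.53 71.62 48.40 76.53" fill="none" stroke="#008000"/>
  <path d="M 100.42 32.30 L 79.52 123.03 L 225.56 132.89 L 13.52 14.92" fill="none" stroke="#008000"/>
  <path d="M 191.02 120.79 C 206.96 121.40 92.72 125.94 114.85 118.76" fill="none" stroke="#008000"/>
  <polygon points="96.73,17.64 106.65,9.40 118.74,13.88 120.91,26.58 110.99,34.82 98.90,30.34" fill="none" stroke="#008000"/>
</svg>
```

; LightBurn 1.5.06
; GRBL device profile, absolute coords
G21
G90
G0 X69.01 Y104.25
M3 S179
G01 X7.07 Y22.02 F4189
G01 X211.33 Y32.65
G01 X87.90 Y40.68
G01 X186.40 Y51.69
G01 X145.07 Y122.25
M5
G0 X164.39 Y61.80
M3 S179
G01 X158.04 Y56.49 F4189
G01 X144.59 Y54.82
G01 X126.42 Y55.81
G01 X105.93 Y58.48
G01 X85.50 Y61.86
G01 X67.51 Y64.96
G01 X54.35 Y66.81
G01 X48.40 Y66.41
M5
G0 X100.42 Y110.64
M3 S179
G01 X79.52 Y19.91 F4189
G01 X225.56 Y10.05
G01 X13.52 Y128.02
M5
G0 X191.02 Y22.15
M3 S179
G01 X191.42 Y21.77 F4189
G01 X182.73 Y21.20
G01 X168.09 Y20.63
G01 X150.61 Y20.24
G01 X133.43 Y20.22
G01 X119.66 Y20.75
G01 X112.42 Y22.01
G01 X114.85 Y24.18
M5
G0 X96.73 Y125.30
M3 S179
G01 X106.65 Y133.54 F4189
G01 X118.74 Y129.06
G01 X120.91 Y116.36
G01 X110.99 Y108.12
G01 X98.90 Y112.60
G01 X96.73 Y125.30
M5
G0 X0.00 Y0.00

viewBox `0 0 236.77 142.94` with mm width/height → 1 unit = 1 mm. Flip: y_m = 142.94 − y_svg.

**Shape 1** — `<polyline>` open polyline, stroke `#008000` → engrave (S179, F4189). Machine vertices: (69.01,104.25) → (7.07,22.02) → (211.33,32.65) → (87.90,40.68) → (186.40,51.69) → (145.07,122.25). Open path.

**Shape 2** — `<path>` cubic bezier, stroke `#008000` → engrave (S179, F4189). Control points (SVG): P0=(164.39,81.14), P1=(159.03,101.04), P2=(52.53,71.62), P3=(48.40,76.53); sampled at t=k/8. Machine vertices: (164.39,61.80) → (158.04,56.49) → (144.59,54.82) → (126.42,55.81) → (105.93,58.48) → (85.50,61.86) → (67.51,64.96) → (54.35,66.81) → (48.40,66.41). Open path.

**Shape 3** — `<path>` open polyline, stroke `#008000` → engrave (S179, F4189). Machine vertices: (100.42,110.64) → (79.52,19.91) → (225.56,10.05) → (13.52,128.02). Open path.

**Shape 4** — `<path>` cubic bezier, stroke `#008000` → engrave (S179, F4189). Control points (SVG): P0=(191.02,120.79), P1=(206.96,121.40), P2=(92.72,125.94), P3=(114.85,118.76); sampled at t=k/8. Machine vertices: (191.02,22.15) → (191.42,21.77) → (182.73,21.20) → (168.09,20.63) → (150.61,20.24) → (133.43,20.22) → (119.66,20.75) → (112.42,22.01) → (114.85,24.18). Open path.

**Shape 5** — `<polygon>` regular polygon, stroke `#008000` → engrave (S179, F4189). Machine vertices: (96.73,125.30) → (106.65,133.54) → (118.74,129.06) → (120.91,116.36) → (110.99,108.12) → (98.90,112.60) → (96.73,125.30). Closed: final G1 returns to the first vertex.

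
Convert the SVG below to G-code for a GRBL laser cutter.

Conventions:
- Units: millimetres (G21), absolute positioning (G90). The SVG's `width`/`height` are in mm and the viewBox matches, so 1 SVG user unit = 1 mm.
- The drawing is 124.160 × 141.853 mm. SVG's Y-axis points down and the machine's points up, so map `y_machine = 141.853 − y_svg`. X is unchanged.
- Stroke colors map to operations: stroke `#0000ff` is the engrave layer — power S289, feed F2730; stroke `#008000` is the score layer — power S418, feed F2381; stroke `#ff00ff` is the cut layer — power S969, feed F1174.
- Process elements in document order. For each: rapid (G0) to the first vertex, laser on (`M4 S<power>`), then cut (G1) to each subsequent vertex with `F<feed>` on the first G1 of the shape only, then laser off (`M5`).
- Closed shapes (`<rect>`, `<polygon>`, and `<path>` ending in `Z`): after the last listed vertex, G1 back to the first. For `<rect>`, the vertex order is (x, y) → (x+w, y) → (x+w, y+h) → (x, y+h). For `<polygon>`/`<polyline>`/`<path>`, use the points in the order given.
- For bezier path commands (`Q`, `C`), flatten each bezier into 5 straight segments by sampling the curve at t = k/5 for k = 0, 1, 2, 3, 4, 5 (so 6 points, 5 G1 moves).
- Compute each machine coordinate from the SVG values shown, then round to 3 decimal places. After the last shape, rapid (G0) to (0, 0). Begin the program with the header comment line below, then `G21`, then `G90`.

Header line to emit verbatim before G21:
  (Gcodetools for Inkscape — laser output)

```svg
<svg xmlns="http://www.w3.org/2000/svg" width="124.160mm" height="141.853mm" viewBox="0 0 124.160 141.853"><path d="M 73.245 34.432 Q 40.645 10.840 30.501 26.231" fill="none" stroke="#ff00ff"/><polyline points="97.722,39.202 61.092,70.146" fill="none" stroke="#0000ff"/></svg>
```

(Gcodetools for Inkscape — laser output)
G21
G90
G0 X73.245 Y107.421
M4 S969
G1 X61.103 Y115.298 F1174
G1 X50.758 Y120.057
G1 X42.209 Y121.698
G1 X35.457 Y120.219
G1 X30.501 Y115.622
M5
G0 X97.722 Y102.651
M4 S289
G1 X61.092 Y71.707 F2730
M5
G0 X0.000 Y0.000

1 u = 1 mm; y_m = 141.853 − y.

[1] `<path>` quadratic bezier, #ff00ff→cut S969 F1174: (73.245,107.421) → (61.103,115.298) → (50.758,120.057) → (42.209,121.698) → (35.457,120.219) → (30.501,115.622)

[2] `<polyline>` line segment, #0000ff→engrave S289 F2730: (97.722,102.651) → (61.092,71.707)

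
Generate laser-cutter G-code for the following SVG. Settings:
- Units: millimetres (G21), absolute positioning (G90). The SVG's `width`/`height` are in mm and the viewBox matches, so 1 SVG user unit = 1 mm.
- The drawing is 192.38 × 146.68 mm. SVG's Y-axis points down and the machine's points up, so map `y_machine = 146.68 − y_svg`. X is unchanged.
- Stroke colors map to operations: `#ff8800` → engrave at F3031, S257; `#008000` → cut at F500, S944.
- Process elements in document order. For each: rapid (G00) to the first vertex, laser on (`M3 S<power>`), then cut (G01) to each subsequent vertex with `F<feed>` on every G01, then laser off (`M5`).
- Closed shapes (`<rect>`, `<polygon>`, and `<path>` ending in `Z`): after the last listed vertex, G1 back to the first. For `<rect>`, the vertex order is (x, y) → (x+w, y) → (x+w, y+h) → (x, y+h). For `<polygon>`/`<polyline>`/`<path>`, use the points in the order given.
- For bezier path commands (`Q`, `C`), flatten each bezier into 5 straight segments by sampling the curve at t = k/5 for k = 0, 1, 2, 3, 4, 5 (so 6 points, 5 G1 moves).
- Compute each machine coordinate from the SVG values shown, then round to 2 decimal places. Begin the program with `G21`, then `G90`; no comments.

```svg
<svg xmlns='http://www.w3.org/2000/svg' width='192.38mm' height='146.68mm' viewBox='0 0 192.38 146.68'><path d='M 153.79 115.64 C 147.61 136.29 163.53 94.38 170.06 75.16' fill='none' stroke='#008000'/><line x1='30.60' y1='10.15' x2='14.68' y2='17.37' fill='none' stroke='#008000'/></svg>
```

G21
G90
G00 X153.79 Y31.04
M3 S944
G01 X152.48 Y25.48 F500
G01 X154.97 Y30.83 F500
G01 X159.73 Y43.02 F500
G01 X165.27 Y57.95 F500
G01 X170.06 Y71.52 F500
M5
G00 X30.60 Y136.53
M3 S944
G01 X14.68 Y129.31 F500
M5

1 u = 1 mm; y_m = 146.68 − y.

[1] `<path>` cubic bezier, #008000→cut S944 F500: (153.79,31.04) → (152.48,25.48) → (154.97,30.83) → (159.73,43.02) → (165.27,57.95) → (170.06,71.52)

[2] `<line>` line segment, #008000→cut S944 F500: (30.60,136.53) → (14.68,129.31)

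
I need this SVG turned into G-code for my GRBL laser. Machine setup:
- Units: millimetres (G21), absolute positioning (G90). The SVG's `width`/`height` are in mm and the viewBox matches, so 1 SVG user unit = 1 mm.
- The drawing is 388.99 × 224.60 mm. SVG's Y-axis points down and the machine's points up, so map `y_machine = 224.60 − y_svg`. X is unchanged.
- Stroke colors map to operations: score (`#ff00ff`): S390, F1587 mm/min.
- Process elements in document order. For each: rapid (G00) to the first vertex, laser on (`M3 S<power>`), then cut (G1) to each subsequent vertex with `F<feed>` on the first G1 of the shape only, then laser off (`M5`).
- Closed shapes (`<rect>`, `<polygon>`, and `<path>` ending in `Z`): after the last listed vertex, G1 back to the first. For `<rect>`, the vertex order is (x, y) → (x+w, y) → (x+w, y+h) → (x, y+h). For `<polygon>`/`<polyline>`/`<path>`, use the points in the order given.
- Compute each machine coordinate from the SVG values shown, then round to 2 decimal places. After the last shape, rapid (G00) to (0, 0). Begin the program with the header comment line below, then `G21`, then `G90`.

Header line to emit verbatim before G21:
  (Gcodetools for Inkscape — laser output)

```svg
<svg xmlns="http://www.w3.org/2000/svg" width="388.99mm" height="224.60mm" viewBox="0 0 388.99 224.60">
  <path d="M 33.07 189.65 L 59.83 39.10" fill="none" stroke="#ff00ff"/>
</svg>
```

(Gcodetools for Inkscape — laser output)
G21
G90
G00 X33.07 Y34.95
M3 S390
G1 X59.83 Y185.50 F1587
M5
G00 X0.00 Y0.00

viewBox `0 0 388.99 224.60` with mm width/height → 1 unit = 1 mm. Flip: y_m = 224.60 − y_svg.

**Shape 1** — `<path>` line segment, stroke `#ff00ff` → score (S390, F1587). Machine vertices: (33.07,34.95) → (59.83,185.50). Open path.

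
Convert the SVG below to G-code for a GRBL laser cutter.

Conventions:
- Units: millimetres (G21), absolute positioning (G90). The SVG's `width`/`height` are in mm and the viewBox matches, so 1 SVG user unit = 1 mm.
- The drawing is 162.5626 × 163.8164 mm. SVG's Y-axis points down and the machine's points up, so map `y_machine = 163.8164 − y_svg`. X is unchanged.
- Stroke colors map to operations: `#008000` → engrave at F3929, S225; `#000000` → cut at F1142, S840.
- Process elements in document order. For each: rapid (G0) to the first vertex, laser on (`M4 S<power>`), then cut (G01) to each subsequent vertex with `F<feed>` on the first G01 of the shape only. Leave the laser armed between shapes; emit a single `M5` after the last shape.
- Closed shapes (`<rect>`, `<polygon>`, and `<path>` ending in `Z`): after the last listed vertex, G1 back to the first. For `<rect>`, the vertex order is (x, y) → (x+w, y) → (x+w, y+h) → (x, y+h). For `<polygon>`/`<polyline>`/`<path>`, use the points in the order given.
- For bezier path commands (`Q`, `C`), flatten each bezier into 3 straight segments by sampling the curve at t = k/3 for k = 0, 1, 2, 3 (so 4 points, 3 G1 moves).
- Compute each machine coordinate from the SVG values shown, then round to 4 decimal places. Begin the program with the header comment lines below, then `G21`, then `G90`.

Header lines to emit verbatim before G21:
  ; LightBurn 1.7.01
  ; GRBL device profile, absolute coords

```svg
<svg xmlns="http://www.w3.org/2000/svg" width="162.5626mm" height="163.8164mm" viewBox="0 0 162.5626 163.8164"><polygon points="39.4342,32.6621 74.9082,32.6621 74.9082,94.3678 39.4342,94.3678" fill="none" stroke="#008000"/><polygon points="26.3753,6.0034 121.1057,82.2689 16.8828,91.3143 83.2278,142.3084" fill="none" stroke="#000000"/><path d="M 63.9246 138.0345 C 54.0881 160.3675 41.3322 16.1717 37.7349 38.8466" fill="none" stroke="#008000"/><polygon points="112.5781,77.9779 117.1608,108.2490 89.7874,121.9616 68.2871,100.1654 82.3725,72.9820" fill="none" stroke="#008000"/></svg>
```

1 u = 1 mm; y_m = 163.8164 − y.

[1] `<polygon>` rectangle, #008000→engrave S225 F3929: (39.4342,131.1543) → (74.9082,131.1543) → (74.9082,69.4486) → (39.4342,69.4486) → (39.4342,131.1543) (closed)

[2] `<polygon>` closed polygon, #000000→cut S840 F1142: (26.3753,157.8130) → (121.1057,81.5475) → (16.8828,72.5021) → (83.2278,21.5080) → (26.3753,157.8130) (closed)

[3] `<path>` cubic bezier, #008000→engrave S225 F3929: (63.9246,25.7819) → (53.5623,46.6104) → (43.9377,104.3693) → (37.7349,124.9698)

[4] `<polygon>` regular polygon, #008000→engrave S225 F3929: (112.5781,85.8385) → (117.1608,55.5674) → (89.7874,41.8548) → (68.2871,63.6510) → (82.3725,90.8344) → (112.5781,85.8385) (closed)

; LightBurn 1.7.01
; GRBL device profile, absolute coords
G21
G90
G0 X39.4342 Y131.1543
M4 S225
G01 X74.9082 Y131.1543 F3929
G01 X74.9082 Y69.4486
G01 X39.4342 Y69.4486
G01 X39.4342 Y131.1543
G0 X26.3753 Y157.8130
M4 S840
G01 X121.1057 Y81.5475 F1142
G01 X16.8828 Y72.5021
G01 X83.2278 Y21.5080
G01 X26.3753 Y157.8130
G0 X63.9246 Y25.7819
M4 S225
G01 X53.5623 Y46.6104 F3929
G01 X43.9377 Y104.3693
G01 X37.7349 Y124.9698
G0 X112.5781 Y85.8385
M4 S225
G01 X117.1608 Y55.5674 F3929
G01 X89.7874 Y41.8548
G01 X68.2871 Y63.6510
G01 X82.3725 Y90.8344
G01 X112.5781 Y85.8385
M5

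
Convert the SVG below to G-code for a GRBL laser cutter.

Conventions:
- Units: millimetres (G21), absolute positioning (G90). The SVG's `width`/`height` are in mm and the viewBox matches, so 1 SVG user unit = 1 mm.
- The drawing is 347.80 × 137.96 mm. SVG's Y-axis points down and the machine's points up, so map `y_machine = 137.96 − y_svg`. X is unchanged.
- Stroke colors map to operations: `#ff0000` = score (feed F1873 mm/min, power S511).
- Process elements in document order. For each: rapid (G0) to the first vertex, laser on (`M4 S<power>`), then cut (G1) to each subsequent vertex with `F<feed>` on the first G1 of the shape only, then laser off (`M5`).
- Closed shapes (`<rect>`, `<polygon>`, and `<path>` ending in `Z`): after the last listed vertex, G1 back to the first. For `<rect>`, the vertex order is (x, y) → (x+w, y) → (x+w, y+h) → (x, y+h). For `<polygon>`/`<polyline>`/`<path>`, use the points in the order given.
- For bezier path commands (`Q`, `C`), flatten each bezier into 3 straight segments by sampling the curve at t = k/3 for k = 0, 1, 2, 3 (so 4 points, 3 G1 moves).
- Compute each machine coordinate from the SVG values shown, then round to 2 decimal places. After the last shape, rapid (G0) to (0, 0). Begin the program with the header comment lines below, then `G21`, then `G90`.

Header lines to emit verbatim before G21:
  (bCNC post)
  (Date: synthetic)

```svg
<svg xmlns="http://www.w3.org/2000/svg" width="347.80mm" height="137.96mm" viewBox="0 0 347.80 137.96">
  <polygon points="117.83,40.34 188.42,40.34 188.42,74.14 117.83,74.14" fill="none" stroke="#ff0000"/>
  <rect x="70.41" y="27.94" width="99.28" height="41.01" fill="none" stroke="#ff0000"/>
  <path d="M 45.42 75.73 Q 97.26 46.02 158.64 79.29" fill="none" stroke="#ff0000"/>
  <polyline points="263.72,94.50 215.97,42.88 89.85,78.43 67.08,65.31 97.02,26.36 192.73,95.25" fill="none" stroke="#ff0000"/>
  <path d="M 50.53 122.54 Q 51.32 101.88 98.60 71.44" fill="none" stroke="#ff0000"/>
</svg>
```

(bCNC post)
(Date: synthetic)
G21
G90
G0 X117.83 Y97.62
M4 S511
G1 X188.42 Y97.62 F1873
G1 X188.42 Y63.82
G1 X117.83 Y63.82
G1 X117.83 Y97.62
M5
G0 X70.41 Y110.02
M4 S511
G1 X169.69 Y110.02 F1873
G1 X169.69 Y69.01
G1 X70.41 Y69.01
G1 X70.41 Y110.02
M5
G0 X45.42 Y62.23
M4 S511
G1 X81.04 Y75.04 F1873
G1 X118.78 Y73.85
G1 X158.64 Y58.67
M5
G0 X263.72 Y43.46
M4 S511
G1 X215.97 Y95.08 F1873
G1 X89.85 Y59.53
G1 X67.08 Y72.65
G1 X97.02 Y111.60
G1 X192.73 Y42.71
M5
G0 X50.53 Y15.42
M4 S511
G1 X56.22 Y30.28 F1873
G1 X72.25 Y47.31
G1 X98.60 Y66.52
M5
G0 X0.00 Y0.00

Since the viewBox matches the mm dimensions, user units are millimetres directly. The only transform is the Y-flip y_m = 137.96 − y_svg.

Shape 1 is a rectangle drawn with `<polygon>`. Its stroke #ff0000 means score at S511, F1873. After flipping Y the toolpath is (117.83,97.62) → (188.42,97.62) → (188.42,63.82) → (117.83,63.82) → (117.83,97.62), returning to the start.

Shape 2 is a rectangle drawn with `<rect>`. Its stroke #ff0000 means score at S511, F1873. After flipping Y the toolpath is (70.41,110.02) → (169.69,110.02) → (169.69,69.01) → (70.41,69.01) → (70.41,110.02), returning to the start.

Shape 3 is a quadratic bezier drawn with `<path>`. Its stroke #ff0000 means score at S511, F1873. After flipping Y the toolpath is (45.42,62.23) → (81.04,75.04) → (118.78,73.85) → (158.64,58.67).

Shape 4 is a open polyline drawn with `<polyline>`. Its stroke #ff0000 means score at S511, F1873. After flipping Y the toolpath is (263.72,43.46) → (215.97,95.08) → (89.85,59.53) → (67.08,72.65) → (97.02,111.60) → (192.73,42.71).

Shape 5 is a quadratic bezier drawn with `<path>`. Its stroke #ff0000 means score at S511, F1873. After flipping Y the toolpath is (50.53,15.42) → (56.22,30.28) → (72.25,47.31) → (98.60,66.52).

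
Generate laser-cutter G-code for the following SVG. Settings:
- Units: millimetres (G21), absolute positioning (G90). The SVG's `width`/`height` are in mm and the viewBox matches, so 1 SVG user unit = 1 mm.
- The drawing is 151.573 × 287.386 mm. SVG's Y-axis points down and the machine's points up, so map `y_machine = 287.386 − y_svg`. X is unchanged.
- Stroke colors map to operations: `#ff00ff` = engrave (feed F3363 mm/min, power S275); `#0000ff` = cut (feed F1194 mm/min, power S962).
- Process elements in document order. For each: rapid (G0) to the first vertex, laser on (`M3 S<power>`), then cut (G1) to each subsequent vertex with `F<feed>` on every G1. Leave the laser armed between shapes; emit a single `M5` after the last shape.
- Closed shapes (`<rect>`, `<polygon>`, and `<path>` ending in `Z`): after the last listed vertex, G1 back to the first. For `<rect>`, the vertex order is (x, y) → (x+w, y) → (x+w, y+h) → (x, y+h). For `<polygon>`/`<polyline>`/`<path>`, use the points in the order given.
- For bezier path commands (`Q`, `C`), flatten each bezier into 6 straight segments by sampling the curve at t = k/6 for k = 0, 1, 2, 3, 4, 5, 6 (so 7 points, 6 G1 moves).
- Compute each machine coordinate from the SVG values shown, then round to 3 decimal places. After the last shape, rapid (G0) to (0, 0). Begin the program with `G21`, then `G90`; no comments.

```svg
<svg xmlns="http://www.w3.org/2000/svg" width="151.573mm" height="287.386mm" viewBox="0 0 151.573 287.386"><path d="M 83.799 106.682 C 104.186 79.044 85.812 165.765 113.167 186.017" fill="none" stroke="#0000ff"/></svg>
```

1 u = 1 mm; y_m = 287.386 − y.

[1] `<path>` cubic bezier, #0000ff→cut S962 F1194: (83.799,180.704) → (91.154,185.830) → (94.395,176.920) → (95.870,158.995) → (97.926,137.080) → (102.909,116.197) → (113.167,101.369)

G21
G90
G0 X83.799 Y180.704
M3 S962
G1 X91.154 Y185.830 F1194
G1 X94.395 Y176.920 F1194
G1 X95.870 Y158.995 F1194
G1 X97.926 Y137.080 F1194
G1 X102.909 Y116.197 F1194
G1 X113.167 Y101.369 F1194
M5
G0 X0.000 Y0.000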